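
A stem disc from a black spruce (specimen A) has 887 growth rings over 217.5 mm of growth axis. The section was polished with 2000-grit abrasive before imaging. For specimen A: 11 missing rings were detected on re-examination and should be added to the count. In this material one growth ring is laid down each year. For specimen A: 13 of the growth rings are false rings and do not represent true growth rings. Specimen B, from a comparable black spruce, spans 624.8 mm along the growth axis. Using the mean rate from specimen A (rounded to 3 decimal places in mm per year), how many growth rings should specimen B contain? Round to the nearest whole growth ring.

2540 growth rings

Specimen A: after corrections the count is 887 − 13 + 11 = 885 growth rings.
A: Extension rate ≈ 217.5 / 885 = 0.246 mm per year.
B spans 624.8 / 0.246 = 2539.84 years ≈ 2540 growth rings.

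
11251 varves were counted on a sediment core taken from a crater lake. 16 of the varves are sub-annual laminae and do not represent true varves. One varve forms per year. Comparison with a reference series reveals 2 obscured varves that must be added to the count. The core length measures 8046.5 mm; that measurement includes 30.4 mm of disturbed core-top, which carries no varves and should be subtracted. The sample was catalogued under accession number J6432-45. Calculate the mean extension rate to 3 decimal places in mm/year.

True varve count = 11251 − 16 + 2 = 11237.
Net length = 8046.5 − 30.4 = 8016.1 mm.
Extension rate ≈ 8016.1 / 11237 = 0.713 mm/year.

0.713 mm/year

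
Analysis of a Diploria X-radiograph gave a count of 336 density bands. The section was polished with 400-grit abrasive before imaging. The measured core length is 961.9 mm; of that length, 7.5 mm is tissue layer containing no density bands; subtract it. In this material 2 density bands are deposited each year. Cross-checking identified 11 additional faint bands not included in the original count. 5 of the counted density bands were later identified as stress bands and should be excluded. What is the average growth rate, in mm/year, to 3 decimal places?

5.581 mm/year

Correcting the raw count gives 336 − 5 + 11 = 342 true density bands.
342 density bands at 2 per year is 342 / 2 = 171 years.
The growth record spans 961.9 − 7.5 = 954.4 mm.
954.4 mm over 171 years gives 954.4 / 171 ≈ 5.581 mm/year.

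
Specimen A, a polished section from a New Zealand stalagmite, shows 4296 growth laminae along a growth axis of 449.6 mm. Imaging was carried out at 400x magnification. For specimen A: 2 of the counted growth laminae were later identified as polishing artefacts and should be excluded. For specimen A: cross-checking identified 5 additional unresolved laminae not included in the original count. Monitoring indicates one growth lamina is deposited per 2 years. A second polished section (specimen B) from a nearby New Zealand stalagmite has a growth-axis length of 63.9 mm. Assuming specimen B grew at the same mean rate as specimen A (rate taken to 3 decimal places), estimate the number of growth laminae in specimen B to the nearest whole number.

Specimen A: correcting the raw count gives 4296 − 2 + 5 = 4299 true growth laminae.
Specimen A: 4299 growth laminae at 2 years each span 4299 × 2 = 8598 years.
A: Extension rate ≈ 449.6 / 8598 = 0.052 mm/year.
For B, 63.9 / 0.052 = 1228.85 years; at 2 years per growth lamina that is 1228.85 / 2 ≈ 614 growth laminae.

614 growth laminae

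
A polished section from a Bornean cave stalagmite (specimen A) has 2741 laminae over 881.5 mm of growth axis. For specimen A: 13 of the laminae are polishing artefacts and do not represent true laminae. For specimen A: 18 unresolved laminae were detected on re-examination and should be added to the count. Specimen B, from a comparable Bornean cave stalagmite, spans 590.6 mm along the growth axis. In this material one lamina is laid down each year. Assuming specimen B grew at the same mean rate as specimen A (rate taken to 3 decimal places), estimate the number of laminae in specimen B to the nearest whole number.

1840 laminae

Specimen A: true lamina count = 2741 − 13 + 18 = 2746.
A: Extension rate ≈ 881.5 / 2746 = 0.321 mm per year.
Specimen B: 590.6 mm / 0.321 mm per year = 1839.88 years ≈ 1840 laminae.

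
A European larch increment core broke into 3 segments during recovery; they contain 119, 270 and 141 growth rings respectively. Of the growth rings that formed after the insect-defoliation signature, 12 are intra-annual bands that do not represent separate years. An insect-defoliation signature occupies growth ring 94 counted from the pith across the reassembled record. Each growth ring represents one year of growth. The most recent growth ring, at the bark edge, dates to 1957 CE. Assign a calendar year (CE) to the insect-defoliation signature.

Total growth rings = 119 + 270 + 141 = 530.
530 − 94 = 436 growth rings lie beyond the insect-defoliation signature toward the bark edge.
Removing the 12 false growth rings leaves 436 − 12 = 424 true growth rings beyond the insect-defoliation signature.
Counting back 424 years from 1957 CE places the insect-defoliation signature in 1957 − 424 = 1533 CE.

1533 CE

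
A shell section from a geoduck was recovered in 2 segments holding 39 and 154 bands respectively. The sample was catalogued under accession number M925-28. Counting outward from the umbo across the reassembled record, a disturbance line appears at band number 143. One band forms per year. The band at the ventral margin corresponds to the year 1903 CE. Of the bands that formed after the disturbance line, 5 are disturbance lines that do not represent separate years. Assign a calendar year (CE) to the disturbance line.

Total bands = 39 + 154 = 193.
The disturbance line sits at band 143 from the umbo, so 193 − 143 = 50 bands formed after it.
Removing the 5 false bands leaves 50 − 5 = 45 true bands beyond the disturbance line.
The band at the ventral margin is 1903 CE, so the disturbance line dates to 1903 − 45 = 1858 CE.

1858 CE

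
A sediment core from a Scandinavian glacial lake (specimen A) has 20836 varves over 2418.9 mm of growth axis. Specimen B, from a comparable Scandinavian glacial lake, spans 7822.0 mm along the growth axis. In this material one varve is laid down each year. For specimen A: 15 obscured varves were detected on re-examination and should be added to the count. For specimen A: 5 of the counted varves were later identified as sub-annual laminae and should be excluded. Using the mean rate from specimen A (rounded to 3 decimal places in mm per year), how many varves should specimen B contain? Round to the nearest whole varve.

Specimen A: adjusted count: 20836 − 5 + 15 = 20846 varves.
A: Mean rate = 2418.9 mm / 20846 years ≈ 0.116 mm per year.
For B, 7822.0 / 0.116 = 67431.03 years ≈ 67431 varves.

67431 varves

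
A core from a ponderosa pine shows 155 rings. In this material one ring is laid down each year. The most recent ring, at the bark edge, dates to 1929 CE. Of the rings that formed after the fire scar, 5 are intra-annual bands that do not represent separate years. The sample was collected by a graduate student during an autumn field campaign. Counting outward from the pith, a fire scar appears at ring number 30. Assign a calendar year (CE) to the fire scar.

The fire scar sits at ring 30 from the pith, so 155 − 30 = 125 rings formed after it.
125 − 5 false = 120 true rings after the fire scar.
The ring at the bark edge is 1929 CE, so the fire scar dates to 1929 − 120 = 1809 CE.

1809 CE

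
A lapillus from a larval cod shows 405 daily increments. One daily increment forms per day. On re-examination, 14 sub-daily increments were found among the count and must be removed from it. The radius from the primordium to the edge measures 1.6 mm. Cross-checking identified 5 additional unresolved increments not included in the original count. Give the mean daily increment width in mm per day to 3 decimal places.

True daily increment count = 405 − 14 + 5 = 396.
Mean rate = 1.6 mm / 396 days ≈ 0.004 mm per day.

0.004 mm per day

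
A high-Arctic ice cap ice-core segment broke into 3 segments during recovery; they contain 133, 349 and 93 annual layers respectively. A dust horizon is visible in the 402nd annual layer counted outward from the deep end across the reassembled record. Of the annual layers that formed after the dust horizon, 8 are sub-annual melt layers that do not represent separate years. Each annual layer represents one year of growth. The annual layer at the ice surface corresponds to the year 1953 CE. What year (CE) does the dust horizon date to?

1788 CE

Total annual layers = 133 + 349 + 93 = 575.
Between annual layer 402 and the ice surface there are 575 − 402 = 173 annual layers.
173 − 8 false = 165 true annual layers after the dust horizon.
Counting back 165 years from 1953 CE places the dust horizon in 1953 − 165 = 1788 CE.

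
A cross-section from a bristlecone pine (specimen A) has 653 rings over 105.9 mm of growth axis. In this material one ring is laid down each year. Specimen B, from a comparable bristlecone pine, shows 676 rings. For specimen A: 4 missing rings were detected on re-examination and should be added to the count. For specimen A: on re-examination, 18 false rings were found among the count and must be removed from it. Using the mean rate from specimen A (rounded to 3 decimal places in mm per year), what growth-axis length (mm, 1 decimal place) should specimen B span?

Specimen A: adjusted count: 653 − 18 + 4 = 639 rings.
A: Extension rate ≈ 105.9 / 639 = 0.166 mm/yr.
B's length ≈ 0.166 × 676 = 112.2 mm.

112.2 mm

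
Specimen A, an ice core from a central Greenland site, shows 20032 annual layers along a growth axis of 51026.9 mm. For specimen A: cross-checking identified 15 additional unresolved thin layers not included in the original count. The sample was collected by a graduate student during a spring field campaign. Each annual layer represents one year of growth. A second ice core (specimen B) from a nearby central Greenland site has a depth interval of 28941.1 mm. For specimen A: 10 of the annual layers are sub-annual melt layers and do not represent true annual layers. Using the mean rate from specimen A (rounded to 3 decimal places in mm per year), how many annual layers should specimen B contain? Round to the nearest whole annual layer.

11363 annual layers

Specimen A: adjusted count: 20032 − 10 + 15 = 20037 annual layers.
A: Extension rate ≈ 51026.9 / 20037 = 2.547 mm/year.
B spans 28941.1 / 2.547 = 11362.82 years ≈ 11363 annual layers.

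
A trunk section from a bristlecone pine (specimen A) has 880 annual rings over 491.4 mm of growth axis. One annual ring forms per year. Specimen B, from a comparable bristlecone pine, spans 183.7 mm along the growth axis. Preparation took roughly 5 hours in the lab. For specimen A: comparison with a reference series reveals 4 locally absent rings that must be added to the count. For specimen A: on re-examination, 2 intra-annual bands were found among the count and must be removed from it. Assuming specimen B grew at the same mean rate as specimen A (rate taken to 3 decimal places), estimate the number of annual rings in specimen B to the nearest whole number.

330 annual rings

Specimen A: true annual ring count = 880 − 2 + 4 = 882.
A: Extension rate ≈ 491.4 / 882 = 0.557 mm/yr.
For B, 183.7 / 0.557 = 329.80 years ≈ 330 annual rings.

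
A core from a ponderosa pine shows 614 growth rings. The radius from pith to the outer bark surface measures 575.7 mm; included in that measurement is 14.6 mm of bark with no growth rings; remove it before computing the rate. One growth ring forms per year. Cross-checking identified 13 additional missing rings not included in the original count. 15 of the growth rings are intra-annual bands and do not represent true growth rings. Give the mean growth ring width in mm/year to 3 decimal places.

0.917 mm/year

True growth ring count = 614 − 15 + 13 = 612.
The growth record spans 575.7 − 14.6 = 561.1 mm.
Extension rate ≈ 561.1 / 612 = 0.917 mm/year.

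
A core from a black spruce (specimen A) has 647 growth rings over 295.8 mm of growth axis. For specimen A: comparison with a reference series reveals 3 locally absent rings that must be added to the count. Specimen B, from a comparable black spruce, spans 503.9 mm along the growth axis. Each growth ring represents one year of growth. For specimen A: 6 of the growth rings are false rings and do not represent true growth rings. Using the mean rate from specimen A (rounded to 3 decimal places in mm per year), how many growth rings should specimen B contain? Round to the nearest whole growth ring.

1098 growth rings

Specimen A: adjusted count: 647 − 6 + 3 = 644 growth rings.
A: Mean rate = 295.8 mm / 644 years ≈ 0.459 mm per year.
B spans 503.9 / 0.459 = 1097.82 years ≈ 1098 growth rings.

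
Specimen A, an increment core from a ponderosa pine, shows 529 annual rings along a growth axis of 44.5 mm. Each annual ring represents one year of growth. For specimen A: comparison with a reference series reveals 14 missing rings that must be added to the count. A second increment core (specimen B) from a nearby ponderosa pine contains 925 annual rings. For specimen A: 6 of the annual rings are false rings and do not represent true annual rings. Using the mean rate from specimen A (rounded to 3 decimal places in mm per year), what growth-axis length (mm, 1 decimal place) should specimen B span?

Specimen A: after corrections the count is 529 − 6 + 14 = 537 annual rings.
A: Mean rate = 44.5 mm / 537 years ≈ 0.083 mm per year.
Length of B = 0.083 × 925 = 76.8 mm.

76.8 mm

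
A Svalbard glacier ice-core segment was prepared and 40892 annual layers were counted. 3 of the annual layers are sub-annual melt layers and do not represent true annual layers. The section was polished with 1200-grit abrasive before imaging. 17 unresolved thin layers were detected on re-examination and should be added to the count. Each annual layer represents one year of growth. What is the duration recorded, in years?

After corrections the count is 40892 − 3 + 17 = 40906 annual layers.
With a one-to-one annual layer periodicity this is 40906 years.

40906 yr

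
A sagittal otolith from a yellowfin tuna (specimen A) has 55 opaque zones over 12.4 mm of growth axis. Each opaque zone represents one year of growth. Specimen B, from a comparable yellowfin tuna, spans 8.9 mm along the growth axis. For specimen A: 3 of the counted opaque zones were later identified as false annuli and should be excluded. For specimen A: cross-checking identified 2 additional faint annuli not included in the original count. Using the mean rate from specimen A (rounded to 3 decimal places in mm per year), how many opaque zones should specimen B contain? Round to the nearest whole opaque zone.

Specimen A: correcting the raw count gives 55 − 3 + 2 = 54 true opaque zones.
A: Extension rate ≈ 12.4 / 54 = 0.230 mm per year.
B spans 8.9 / 0.230 = 38.70 years ≈ 39 opaque zones.

39 opaque zones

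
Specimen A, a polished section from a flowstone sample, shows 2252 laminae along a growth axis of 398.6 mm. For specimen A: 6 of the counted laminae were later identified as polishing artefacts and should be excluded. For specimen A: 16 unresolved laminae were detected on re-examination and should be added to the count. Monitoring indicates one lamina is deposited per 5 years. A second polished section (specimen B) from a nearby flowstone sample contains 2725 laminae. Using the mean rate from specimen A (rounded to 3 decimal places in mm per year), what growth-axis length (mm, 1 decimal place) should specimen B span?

476.9 mm

Specimen A: adjusted count: 2252 − 6 + 16 = 2262 laminae.
Specimen A: multiplying by 5 years per lamina: 2262 × 5 = 11310 years.
A: Mean rate = 398.6 mm / 11310 years ≈ 0.035 mm/yr.
Specimen B: multiplying by 5 years per lamina: 2725 × 5 = 13625 years. Length of B = 0.035 × 13625 = 476.9 mm.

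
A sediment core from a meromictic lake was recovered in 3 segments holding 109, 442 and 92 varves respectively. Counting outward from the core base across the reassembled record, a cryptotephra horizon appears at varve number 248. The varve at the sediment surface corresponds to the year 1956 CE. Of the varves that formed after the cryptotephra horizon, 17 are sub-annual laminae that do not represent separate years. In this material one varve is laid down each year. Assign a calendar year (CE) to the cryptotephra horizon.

Total varves = 109 + 442 + 92 = 643.
The cryptotephra horizon sits at varve 248 from the core base, so 643 − 248 = 395 varves formed after it.
Excluding 17 false varves: 395 − 17 = 378.
1956 − 378 = 1578 CE.

1578 CE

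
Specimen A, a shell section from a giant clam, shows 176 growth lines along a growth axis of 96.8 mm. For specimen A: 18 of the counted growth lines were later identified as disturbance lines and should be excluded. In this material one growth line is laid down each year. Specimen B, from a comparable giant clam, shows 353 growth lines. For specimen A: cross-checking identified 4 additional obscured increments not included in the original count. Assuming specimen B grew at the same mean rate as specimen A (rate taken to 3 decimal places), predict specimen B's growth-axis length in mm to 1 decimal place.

211.1 mm

Specimen A: correcting the raw count gives 176 − 18 + 4 = 162 true growth lines.
A: Extension rate ≈ 96.8 / 162 = 0.598 mm/yr.
Length of B = 0.598 × 353 = 211.1 mm.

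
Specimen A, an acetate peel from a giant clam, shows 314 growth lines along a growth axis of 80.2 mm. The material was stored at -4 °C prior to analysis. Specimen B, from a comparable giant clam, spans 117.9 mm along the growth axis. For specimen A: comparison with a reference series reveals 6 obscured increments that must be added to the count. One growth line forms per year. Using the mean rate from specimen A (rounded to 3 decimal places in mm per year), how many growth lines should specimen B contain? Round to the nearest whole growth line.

470 growth lines

Specimen A: adjusted count: 314 + 6 = 320 growth lines.
A: Extension rate ≈ 80.2 / 320 = 0.251 mm/year.
B spans 117.9 / 0.251 = 469.72 years ≈ 470 growth lines.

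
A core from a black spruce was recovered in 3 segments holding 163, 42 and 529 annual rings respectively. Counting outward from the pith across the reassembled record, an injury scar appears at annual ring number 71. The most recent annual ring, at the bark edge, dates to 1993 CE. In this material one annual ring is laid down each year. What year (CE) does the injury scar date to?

1330 CE

Total annual rings = 163 + 42 + 529 = 734.
734 − 71 = 663 annual rings lie beyond the injury scar toward the bark edge.
The annual ring at the bark edge is 1993 CE, so the injury scar dates to 1993 − 663 = 1330 CE.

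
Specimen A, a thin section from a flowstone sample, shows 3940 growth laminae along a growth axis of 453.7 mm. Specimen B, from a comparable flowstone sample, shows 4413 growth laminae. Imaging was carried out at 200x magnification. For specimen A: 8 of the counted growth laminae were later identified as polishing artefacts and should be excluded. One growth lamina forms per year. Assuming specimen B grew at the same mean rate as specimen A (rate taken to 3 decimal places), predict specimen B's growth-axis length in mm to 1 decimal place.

507.5 mm

Specimen A: true growth lamina count = 3940 − 8 = 3932.
A: Extension rate ≈ 453.7 / 3932 = 0.115 mm per year.
B's length ≈ 0.115 × 4413 = 507.5 mm.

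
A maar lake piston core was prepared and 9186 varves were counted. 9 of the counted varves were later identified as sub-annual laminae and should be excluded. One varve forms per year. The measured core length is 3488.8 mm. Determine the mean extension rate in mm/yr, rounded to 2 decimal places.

After corrections the count is 9186 − 9 = 9177 varves.
Extension rate ≈ 3488.8 / 9177 = 0.38 mm/yr.

0.38 mm/yr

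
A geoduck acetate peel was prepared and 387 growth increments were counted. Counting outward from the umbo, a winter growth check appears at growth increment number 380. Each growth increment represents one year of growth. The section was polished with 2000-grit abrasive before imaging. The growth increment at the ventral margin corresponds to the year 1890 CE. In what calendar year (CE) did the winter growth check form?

Between growth increment 380 and the ventral margin there are 387 − 380 = 7 growth increments.
The growth increment at the ventral margin is 1890 CE, so the winter growth check dates to 1890 − 7 = 1883 CE.

1883 CE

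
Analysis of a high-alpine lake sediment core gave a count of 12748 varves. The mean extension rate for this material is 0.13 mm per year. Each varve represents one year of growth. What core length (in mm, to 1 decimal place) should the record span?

12748 years of growth are recorded.
12748 years at 0.13 mm/year gives 0.13 × 12748 = 1657.2 mm.

1657.2 mm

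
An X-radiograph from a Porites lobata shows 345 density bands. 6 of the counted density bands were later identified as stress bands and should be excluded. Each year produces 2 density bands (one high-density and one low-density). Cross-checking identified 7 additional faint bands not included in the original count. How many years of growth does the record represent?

After corrections the count is 345 − 6 + 7 = 346 density bands.
346 density bands at 2 per year is 346 / 2 = 173 years.

173 years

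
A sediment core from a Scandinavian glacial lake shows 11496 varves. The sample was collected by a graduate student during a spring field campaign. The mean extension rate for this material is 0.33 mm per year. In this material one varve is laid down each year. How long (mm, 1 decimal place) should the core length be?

The record spans 11496 years at 0.33 mm per year.
Predicted length = 0.33 mm/year × 11496 years = 3793.7 mm.

3793.7 mm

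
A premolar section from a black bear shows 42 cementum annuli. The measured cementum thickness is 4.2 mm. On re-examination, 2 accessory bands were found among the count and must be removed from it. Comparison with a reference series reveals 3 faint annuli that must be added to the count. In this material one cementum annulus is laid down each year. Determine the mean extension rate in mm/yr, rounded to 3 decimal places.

0.098 mm/yr

After corrections the count is 42 − 2 + 3 = 43 cementum annuli.
Mean rate = 4.2 mm / 43 years ≈ 0.098 mm/yr.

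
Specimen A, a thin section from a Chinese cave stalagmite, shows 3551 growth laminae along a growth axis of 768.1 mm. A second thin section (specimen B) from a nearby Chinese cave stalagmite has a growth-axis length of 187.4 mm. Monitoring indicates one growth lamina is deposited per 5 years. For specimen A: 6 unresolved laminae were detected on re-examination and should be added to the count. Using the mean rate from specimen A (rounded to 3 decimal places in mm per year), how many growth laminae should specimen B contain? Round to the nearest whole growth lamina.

Specimen A: true growth lamina count = 3551 + 6 = 3557.
Specimen A: multiplying by 5 years per growth lamina: 3557 × 5 = 17785 years.
A: Extension rate ≈ 768.1 / 17785 = 0.043 mm/year.
Specimen B: 187.4 mm / 0.043 mm per year = 4358.14 years; at 5 years per growth lamina that is 4358.14 / 5 ≈ 872 growth laminae.

872 growth laminae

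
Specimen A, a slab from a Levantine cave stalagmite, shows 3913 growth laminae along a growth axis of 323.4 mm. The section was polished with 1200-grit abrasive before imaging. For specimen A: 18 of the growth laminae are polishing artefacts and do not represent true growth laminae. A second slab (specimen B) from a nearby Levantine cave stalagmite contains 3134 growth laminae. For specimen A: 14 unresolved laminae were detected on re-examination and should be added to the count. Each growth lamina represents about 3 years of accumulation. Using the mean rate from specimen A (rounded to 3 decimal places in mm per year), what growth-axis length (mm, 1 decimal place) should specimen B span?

263.3 mm

Specimen A: true growth lamina count = 3913 − 18 + 14 = 3909.
Specimen A: at 3 years per growth lamina, 3909 × 3 = 11727 years.
A: 323.4 mm over 11727 years gives 323.4 / 11727 ≈ 0.028 mm/yr.
Specimen B: multiplying by 3 years per growth lamina: 3134 × 3 = 9402 years. Length of B = 0.028 × 9402 = 263.3 mm.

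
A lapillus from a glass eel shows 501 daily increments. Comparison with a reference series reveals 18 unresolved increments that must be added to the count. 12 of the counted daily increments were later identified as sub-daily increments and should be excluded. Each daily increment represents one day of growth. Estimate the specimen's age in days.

True daily increment count = 501 − 12 + 18 = 507.
With a one-to-one daily increment periodicity this is 507 days.

507 days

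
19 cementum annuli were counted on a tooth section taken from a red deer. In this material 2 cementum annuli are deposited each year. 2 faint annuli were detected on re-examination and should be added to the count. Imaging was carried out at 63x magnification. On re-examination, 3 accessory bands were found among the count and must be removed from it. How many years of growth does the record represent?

9 years

True cementum annulus count = 19 − 3 + 2 = 18.
With 2 cementum annuli per year, 18 / 2 = 9 years.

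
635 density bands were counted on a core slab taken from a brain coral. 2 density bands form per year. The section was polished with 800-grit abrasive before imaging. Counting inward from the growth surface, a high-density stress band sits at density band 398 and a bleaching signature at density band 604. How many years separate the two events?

103 years

The two markers are separated by 604 − 398 = 206 density bands.
Dividing by 2 density bands per year: 206 / 2 = 103 years.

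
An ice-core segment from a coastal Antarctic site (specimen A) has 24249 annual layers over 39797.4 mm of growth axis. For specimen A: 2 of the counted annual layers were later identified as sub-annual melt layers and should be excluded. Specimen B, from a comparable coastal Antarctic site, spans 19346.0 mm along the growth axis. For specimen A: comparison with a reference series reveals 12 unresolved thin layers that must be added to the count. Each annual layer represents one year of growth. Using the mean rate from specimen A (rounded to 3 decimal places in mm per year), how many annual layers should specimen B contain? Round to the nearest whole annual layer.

Specimen A: correcting the raw count gives 24249 − 2 + 12 = 24259 true annual layers.
A: 39797.4 mm over 24259 years gives 39797.4 / 24259 ≈ 1.641 mm/year.
B spans 19346.0 / 1.641 = 11789.15 years ≈ 11789 annual layers.

11789 annual layers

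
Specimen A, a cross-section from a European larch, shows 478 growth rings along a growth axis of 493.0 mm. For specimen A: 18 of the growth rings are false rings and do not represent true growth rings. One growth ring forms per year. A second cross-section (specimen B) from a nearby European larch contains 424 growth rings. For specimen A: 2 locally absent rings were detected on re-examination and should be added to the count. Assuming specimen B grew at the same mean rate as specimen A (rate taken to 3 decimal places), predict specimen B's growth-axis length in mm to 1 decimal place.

Specimen A: adjusted count: 478 − 18 + 2 = 462 growth rings.
A: 493.0 mm over 462 years gives 493.0 / 462 ≈ 1.067 mm per year.
For B, 1.067 mm/year × 424 years = 452.4 mm.

452.4 mm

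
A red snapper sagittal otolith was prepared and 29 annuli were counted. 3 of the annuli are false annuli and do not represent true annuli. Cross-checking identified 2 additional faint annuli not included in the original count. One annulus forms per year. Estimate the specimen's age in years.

28 years

Correcting the raw count gives 29 − 3 + 2 = 28 true annuli.
At one annulus per year, that is 28 years.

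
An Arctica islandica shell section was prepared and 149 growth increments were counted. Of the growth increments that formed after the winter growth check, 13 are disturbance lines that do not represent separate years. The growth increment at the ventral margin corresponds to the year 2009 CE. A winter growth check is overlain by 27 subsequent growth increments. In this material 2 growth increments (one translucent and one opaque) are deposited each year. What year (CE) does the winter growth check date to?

27 growth increments formed after the winter growth check.
Excluding 13 false growth increments: 27 − 13 = 14.
14 growth increments at 2 per year is 14 / 2 = 7 years.
The growth increment at the ventral margin is 2009 CE, so the winter growth check dates to 2009 − 7 = 2002 CE.

2002 CE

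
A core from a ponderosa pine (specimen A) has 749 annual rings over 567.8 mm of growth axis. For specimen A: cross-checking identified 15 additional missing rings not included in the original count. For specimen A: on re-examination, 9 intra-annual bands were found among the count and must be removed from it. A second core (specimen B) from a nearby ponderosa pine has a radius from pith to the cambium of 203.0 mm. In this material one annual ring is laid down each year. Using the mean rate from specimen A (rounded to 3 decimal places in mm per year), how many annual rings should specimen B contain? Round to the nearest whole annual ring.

270 annual rings

Specimen A: adjusted count: 749 − 9 + 15 = 755 annual rings.
A: Mean rate = 567.8 mm / 755 years ≈ 0.752 mm/yr.
For B, 203.0 / 0.752 = 269.95 years ≈ 270 annual rings.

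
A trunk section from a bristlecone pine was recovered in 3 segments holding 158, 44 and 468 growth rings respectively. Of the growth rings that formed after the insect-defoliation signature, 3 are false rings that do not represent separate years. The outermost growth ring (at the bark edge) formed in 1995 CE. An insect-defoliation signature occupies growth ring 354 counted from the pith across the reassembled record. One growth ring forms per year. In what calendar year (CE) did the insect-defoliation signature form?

1682 CE

Total growth rings = 158 + 44 + 468 = 670.
The insect-defoliation signature sits at growth ring 354 from the pith, so 670 − 354 = 316 growth rings formed after it.
Removing the 3 false growth rings leaves 316 − 3 = 313 true growth rings beyond the insect-defoliation signature.
The growth ring at the bark edge is 1995 CE, so the insect-defoliation signature dates to 1995 − 313 = 1682 CE.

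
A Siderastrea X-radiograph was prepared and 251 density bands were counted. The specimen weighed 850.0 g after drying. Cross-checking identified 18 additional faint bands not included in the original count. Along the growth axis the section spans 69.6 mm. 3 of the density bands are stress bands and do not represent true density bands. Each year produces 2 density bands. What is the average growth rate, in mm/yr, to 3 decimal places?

After corrections the count is 251 − 3 + 18 = 266 density bands.
266 density bands at 2 per year is 266 / 2 = 133 years.
Mean rate = 69.6 mm / 133 years ≈ 0.523 mm/yr.

0.523 mm/yr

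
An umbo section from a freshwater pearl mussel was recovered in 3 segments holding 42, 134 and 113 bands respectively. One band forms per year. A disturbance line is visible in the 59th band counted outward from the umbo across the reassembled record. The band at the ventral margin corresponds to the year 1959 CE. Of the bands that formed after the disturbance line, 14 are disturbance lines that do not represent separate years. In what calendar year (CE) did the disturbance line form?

1743 CE

Total bands = 42 + 134 + 113 = 289.
289 − 59 = 230 bands lie beyond the disturbance line toward the ventral margin.
Excluding 14 false bands: 230 − 14 = 216.
Counting back 216 years from 1959 CE places the disturbance line in 1959 − 216 = 1743 CE.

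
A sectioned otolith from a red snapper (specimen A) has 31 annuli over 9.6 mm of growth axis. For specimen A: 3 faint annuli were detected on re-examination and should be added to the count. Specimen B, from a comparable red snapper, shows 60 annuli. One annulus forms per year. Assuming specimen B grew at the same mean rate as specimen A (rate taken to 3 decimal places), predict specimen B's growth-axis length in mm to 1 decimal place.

16.9 mm

Specimen A: true annulus count = 31 + 3 = 34.
A: 9.6 mm over 34 years gives 9.6 / 34 ≈ 0.282 mm/yr.
Length of B = 0.282 × 60 = 16.9 mm.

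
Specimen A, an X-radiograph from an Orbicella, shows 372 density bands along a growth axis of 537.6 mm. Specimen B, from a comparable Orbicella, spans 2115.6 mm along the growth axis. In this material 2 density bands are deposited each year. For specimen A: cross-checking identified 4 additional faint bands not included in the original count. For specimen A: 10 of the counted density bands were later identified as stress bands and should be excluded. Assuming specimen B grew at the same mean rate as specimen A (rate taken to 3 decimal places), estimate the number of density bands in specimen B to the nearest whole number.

1440 density bands

Specimen A: correcting the raw count gives 372 − 10 + 4 = 366 true density bands.
Specimen A: 366 density bands at 2 per year is 366 / 2 = 183 years.
A: Extension rate ≈ 537.6 / 183 = 2.938 mm/year.
For B, 2115.6 / 2.938 = 720.08 years; at 2 density bands per year that is 720.08 × 2 ≈ 1440 density bands.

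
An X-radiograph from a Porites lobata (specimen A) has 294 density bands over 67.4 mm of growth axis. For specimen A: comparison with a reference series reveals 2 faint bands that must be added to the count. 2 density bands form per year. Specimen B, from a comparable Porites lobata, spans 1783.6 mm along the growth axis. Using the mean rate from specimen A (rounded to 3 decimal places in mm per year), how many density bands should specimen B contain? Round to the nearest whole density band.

Specimen A: correcting the raw count gives 294 + 2 = 296 true density bands.
Specimen A: with 2 density bands per year, 296 / 2 = 148 years.
A: 67.4 mm over 148 years gives 67.4 / 148 ≈ 0.455 mm/yr.
B spans 1783.6 / 0.455 = 3920.00 years; at 2 density bands per year that is 3920.00 × 2 ≈ 7840 density bands.

7840 density bands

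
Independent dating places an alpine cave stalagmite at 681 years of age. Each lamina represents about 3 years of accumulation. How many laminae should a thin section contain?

At 3 years per lamina, 681 / 3 = 227 laminae are expected.
So 227 laminae should be present.

227 laminae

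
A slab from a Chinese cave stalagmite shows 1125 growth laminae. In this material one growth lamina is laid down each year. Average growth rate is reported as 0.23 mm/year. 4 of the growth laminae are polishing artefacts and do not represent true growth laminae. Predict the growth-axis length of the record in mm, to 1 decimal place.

Adjusted count: 1125 − 4 = 1121 growth laminae.
1121 years at 0.23 mm/year gives 0.23 × 1121 = 257.8 mm.

257.8 mm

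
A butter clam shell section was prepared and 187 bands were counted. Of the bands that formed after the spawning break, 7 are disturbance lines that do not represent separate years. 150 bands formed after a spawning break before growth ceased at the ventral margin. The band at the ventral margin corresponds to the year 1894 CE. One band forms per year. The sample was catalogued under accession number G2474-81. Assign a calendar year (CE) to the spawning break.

1751 CE

150 bands formed after the spawning break.
Removing the 7 false bands leaves 150 − 7 = 143 true bands beyond the spawning break.
1894 − 143 = 1751 CE.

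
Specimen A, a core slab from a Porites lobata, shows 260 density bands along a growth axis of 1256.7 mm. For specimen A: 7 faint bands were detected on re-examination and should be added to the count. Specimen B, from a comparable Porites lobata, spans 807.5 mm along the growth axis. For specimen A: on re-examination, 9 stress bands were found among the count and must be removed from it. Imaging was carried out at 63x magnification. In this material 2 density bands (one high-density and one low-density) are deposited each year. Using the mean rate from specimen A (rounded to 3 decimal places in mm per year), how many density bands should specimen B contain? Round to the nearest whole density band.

Specimen A: correcting the raw count gives 260 − 9 + 7 = 258 true density bands.
Specimen A: dividing by 2 density bands per year: 258 / 2 = 129 years.
A: Mean rate = 1256.7 mm / 129 years ≈ 9.742 mm per year.
For B, 807.5 / 9.742 = 82.89 years; at 2 density bands per year that is 82.89 × 2 ≈ 166 density bands.

166 density bands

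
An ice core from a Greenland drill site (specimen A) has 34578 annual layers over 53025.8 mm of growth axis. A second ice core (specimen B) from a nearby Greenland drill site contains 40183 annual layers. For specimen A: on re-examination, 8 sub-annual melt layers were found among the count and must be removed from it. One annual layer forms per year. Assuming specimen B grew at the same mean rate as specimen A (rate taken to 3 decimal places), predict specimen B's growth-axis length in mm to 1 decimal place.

Specimen A: adjusted count: 34578 − 8 = 34570 annual layers.
A: Extension rate ≈ 53025.8 / 34570 = 1.534 mm per year.
For B, 1.534 mm/year × 40183 years = 61640.7 mm.

61640.7 mm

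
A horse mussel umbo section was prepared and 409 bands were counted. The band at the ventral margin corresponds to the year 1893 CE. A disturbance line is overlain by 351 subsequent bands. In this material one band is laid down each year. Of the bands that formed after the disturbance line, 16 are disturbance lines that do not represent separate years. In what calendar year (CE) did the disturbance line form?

1558 CE

There are 351 bands younger than the disturbance line.
Excluding 16 false bands: 351 − 16 = 335.
The band at the ventral margin is 1893 CE, so the disturbance line dates to 1893 − 335 = 1558 CE.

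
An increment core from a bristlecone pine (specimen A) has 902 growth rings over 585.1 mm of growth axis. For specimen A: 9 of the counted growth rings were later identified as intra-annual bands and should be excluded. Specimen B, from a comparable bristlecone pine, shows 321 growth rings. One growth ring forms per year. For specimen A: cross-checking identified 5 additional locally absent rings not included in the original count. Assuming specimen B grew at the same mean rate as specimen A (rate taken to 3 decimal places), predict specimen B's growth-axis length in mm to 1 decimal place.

209.3 mm

Specimen A: after corrections the count is 902 − 9 + 5 = 898 growth rings.
A: 585.1 mm over 898 years gives 585.1 / 898 ≈ 0.652 mm/year.
For B, 0.652 mm/year × 321 years = 209.3 mm.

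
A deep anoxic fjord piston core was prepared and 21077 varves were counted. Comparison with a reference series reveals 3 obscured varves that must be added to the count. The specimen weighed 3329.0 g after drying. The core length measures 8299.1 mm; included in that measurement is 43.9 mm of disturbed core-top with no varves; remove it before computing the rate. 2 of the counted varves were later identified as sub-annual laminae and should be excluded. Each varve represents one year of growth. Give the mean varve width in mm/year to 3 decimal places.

After corrections the count is 21077 − 2 + 3 = 21078 varves.
The growth record spans 8299.1 − 43.9 = 8255.2 mm.
Mean rate = 8255.2 mm / 21078 years ≈ 0.392 mm/year.

0.392 mm/year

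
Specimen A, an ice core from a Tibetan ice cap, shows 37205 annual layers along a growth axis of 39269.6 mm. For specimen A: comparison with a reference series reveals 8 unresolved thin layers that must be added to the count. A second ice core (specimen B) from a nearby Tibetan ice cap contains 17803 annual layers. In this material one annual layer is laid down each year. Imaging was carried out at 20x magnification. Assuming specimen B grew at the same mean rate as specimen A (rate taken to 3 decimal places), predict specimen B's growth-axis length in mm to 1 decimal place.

18782.2 mm

Specimen A: correcting the raw count gives 37205 + 8 = 37213 true annual layers.
A: 39269.6 mm over 37213 years gives 39269.6 / 37213 ≈ 1.055 mm per year.
B's length ≈ 1.055 × 17803 = 18782.2 mm.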